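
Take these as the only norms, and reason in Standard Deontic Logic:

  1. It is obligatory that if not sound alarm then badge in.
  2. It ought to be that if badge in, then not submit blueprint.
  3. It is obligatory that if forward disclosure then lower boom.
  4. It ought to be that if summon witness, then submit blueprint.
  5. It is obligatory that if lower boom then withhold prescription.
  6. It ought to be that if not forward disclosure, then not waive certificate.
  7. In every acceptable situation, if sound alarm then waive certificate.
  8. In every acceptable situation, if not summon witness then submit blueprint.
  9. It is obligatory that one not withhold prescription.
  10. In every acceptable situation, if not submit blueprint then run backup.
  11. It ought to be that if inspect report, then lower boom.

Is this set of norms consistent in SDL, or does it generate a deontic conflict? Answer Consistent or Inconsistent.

Inconsistent

Premises 4 and 8 are O(summon_witness → submit_blueprint) and O(¬summon_witness → submit_blueprint); every ideal world satisfies summon_witness or ¬summon_witness, so in either case submit_blueprint holds — hence O(submit_blueprint).
The contrapositive of premise 2 (O(badge_in → ¬submit_blueprint)) is O(submit_blueprint → ¬badge_in), and O(submit_blueprint) is already established, so O(¬badge_in).
Premise 1, O(¬sound_alarm → badge_in), contraposes to O(¬badge_in → sound_alarm); with O(¬badge_in) we get O(sound_alarm).
From O(sound_alarm) and premise 7, O(sound_alarm → waive_certificate), we obtain O(waive_certificate).
The contrapositive of premise 6 (O(¬forward_disclosure → ¬waive_certificate)) is O(waive_certificate → forward_disclosure), and O(waive_certificate) is already established, so O(forward_disclosure).
With premise 3, O(forward_disclosure → lower_boom), the K-axiom yields O(lower_boom).
With premise 5, O(lower_boom → withhold_prescription), the K-axiom yields O(withhold_prescription).
Yet premise 9 states O(¬withhold_prescription).
We now have both O(withhold_prescription) and O(¬withhold_prescription) — withhold_prescription is simultaneously obligatory and forbidden, violating the D-axiom.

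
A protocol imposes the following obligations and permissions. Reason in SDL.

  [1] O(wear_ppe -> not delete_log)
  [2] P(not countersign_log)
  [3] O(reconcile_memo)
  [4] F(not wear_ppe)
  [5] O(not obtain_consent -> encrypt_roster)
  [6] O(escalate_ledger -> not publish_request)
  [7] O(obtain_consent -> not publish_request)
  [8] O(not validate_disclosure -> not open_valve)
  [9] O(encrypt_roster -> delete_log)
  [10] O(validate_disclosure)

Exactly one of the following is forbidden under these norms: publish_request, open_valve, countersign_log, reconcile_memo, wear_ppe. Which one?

F(not wear_ppe) at premise 4 means O(wear_ppe).
With premise 1, O(wear_ppe -> not delete_log), the K-axiom yields O(not delete_log).
Premise 9, O(encrypt_roster -> delete_log), contraposes to O(not delete_log -> not encrypt_roster); with O(not delete_log) we get O(not encrypt_roster).
Premise 5 is O(not obtain_consent -> encrypt_roster); contrapositively O(not encrypt_roster -> obtain_consent). Since O(not encrypt_roster) holds, K gives O(obtain_consent).
With premise 7, O(obtain_consent -> not publish_request), the K-axiom yields O(not publish_request).
So O(not publish_request) holds, i.e. publish_request is forbidden. None of the other listed options is forbidden under the premises.

publish_request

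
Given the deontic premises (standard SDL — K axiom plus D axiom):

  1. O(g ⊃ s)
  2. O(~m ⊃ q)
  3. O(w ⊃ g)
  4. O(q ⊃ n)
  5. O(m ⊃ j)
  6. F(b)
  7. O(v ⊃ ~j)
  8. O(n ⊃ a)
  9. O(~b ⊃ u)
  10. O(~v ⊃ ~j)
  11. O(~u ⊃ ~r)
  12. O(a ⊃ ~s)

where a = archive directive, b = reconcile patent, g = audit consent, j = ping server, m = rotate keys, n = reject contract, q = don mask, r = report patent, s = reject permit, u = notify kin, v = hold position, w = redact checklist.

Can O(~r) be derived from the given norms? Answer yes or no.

No

Premise 11 is O(~u ⊃ ~r), but O(~u) is not derivable from the premises, so it does not yield O(~r).
No other premise forces O(~r). An ideal world satisfying every premise can still have ~r false, so O(~r) is not derivable.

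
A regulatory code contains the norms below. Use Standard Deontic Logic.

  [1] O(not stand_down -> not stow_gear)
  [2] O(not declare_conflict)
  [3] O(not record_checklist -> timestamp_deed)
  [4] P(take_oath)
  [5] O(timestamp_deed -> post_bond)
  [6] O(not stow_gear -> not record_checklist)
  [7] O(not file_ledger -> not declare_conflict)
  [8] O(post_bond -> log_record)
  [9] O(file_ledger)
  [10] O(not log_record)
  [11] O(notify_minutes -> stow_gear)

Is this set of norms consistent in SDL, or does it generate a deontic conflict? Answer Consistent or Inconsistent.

Consistent

Premise 7 is O(not file_ledger -> not declare_conflict); even if O(not declare_conflict) held, inferring O(not file_ledger) would be affirming the consequent — invalid.
So O(not file_ledger) is not derivable, and the apparent clash with O(file_ledger) does not arise.
A world satisfying every obligation exists (e.g. declare_conflict=false, file_ledger=true, log_record=false, notify_minutes=false, post_bond=false, record_checklist=true, stand_down=true, stow_gear=true, take_oath=false, timestamp_deed=false); no atom is both obligatory and forbidden, so the set is consistent.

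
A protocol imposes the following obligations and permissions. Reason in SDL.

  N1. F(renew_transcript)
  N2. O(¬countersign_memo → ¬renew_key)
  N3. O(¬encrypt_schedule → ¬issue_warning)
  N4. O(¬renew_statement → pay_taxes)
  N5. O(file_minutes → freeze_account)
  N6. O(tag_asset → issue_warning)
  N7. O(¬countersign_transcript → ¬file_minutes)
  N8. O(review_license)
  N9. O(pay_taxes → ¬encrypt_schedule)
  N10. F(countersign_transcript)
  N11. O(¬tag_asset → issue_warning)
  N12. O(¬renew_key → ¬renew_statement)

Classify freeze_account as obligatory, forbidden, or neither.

Neither

Premise 5 is O(file_minutes → freeze_account), but O(file_minutes) is not derivable from the premises, so it does not yield O(freeze_account).
No premise or chain of K-axiom applications forces O(freeze_account), and none forces O(¬freeze_account). So freeze_account is neither obligatory nor forbidden under these norms.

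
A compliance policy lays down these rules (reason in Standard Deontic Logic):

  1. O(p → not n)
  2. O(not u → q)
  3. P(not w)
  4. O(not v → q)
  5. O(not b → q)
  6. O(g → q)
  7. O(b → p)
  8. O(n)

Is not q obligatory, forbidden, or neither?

From premise 8 we have O(n).
The contrapositive of premise 1 (O(p → not n)) is O(n → not p), and O(n) is already established, so O(not p).
The contrapositive of premise 7 (O(b → p)) is O(not p → not b), and O(not p) is already established, so O(not b).
Applying K to premise 5 (O(not b → q)) and O(not b) yields O(q).
Premises 2, 3, 4, 6 do not contribute to this derivation.
Thus O(q), which is F(not q): not q is forbidden.

Forbidden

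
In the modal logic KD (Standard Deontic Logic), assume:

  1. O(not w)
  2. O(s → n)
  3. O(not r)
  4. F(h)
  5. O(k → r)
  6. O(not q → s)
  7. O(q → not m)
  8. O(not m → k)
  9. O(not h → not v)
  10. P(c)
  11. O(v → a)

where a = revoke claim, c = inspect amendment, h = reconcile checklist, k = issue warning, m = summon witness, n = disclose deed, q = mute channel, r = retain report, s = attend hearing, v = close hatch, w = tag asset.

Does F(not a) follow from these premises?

Premise 11 is O(v → a), but O(v) is not derivable from the premises, so it does not yield O(a).
No other premise forces O(a). An ideal world satisfying every premise can still have not a true, so F(not a) is not derivable.

No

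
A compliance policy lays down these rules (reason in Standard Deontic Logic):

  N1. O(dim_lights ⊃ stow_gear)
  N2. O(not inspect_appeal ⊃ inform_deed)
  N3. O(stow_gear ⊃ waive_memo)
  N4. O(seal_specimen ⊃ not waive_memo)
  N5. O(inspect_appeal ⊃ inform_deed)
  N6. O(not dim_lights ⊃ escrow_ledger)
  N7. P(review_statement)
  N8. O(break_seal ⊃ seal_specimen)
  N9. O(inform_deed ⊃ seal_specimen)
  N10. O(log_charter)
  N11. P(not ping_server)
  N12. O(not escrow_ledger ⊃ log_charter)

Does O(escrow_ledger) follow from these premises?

Yes

Premises 5 and 2 cover both cases: O(inspect_appeal ⊃ inform_deed) and O(not inspect_appeal ⊃ inform_deed). Since inspect_appeal ∨ not inspect_appeal is a tautology, O(inform_deed) follows.
From O(inform_deed) and premise 9, O(inform_deed ⊃ seal_specimen), we obtain O(seal_specimen).
From O(seal_specimen) and premise 4, O(seal_specimen ⊃ not waive_memo), we obtain O(not waive_memo).
Premise 3 is O(stow_gear ⊃ waive_memo); contrapositively O(not waive_memo ⊃ not stow_gear). Since O(not waive_memo) holds, K gives O(not stow_gear).
The contrapositive of premise 1 (O(dim_lights ⊃ stow_gear)) is O(not stow_gear ⊃ not dim_lights), and O(not stow_gear) is already established, so O(not dim_lights).
Premise 6 is O(not dim_lights ⊃ escrow_ledger); since O(not dim_lights), deontic closure gives O(escrow_ledger).
Premises 7, 8, 10, 11, 12 do not contribute to this derivation.
So O(escrow_ledger) follows.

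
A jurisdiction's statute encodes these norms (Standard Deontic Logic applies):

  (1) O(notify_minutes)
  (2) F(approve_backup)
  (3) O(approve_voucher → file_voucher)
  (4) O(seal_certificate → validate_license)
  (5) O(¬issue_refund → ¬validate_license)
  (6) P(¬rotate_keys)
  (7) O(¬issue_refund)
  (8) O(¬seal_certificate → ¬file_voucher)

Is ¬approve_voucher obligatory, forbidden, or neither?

From premise 7 we have O(¬issue_refund).
With premise 5, O(¬issue_refund → ¬validate_license), the K-axiom yields O(¬validate_license).
Premise 4, O(seal_certificate → validate_license), contraposes to O(¬validate_license → ¬seal_certificate); with O(¬validate_license) we get O(¬seal_certificate).
With premise 8, O(¬seal_certificate → ¬file_voucher), the K-axiom yields O(¬file_voucher).
The contrapositive of premise 3 (O(approve_voucher → file_voucher)) is O(¬file_voucher → ¬approve_voucher), and O(¬file_voucher) is already established, so O(¬approve_voucher).
Premises 1, 2, 6 do not contribute to this derivation.
Hence ¬approve_voucher is obligatory.

Obligatory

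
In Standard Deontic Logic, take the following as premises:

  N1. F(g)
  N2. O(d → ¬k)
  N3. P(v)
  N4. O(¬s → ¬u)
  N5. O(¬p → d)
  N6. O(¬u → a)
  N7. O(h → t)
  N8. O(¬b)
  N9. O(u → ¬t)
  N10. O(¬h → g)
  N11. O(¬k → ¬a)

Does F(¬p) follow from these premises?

Premise 1 is F(g), i.e. O(¬g).
Premise 10 is O(¬h → g); contrapositively O(¬g → h). Since O(¬g) holds, K gives O(h).
From O(h) and premise 7, O(h → t), we obtain O(t).
The contrapositive of premise 9 (O(u → ¬t)) is O(t → ¬u), and O(t) is already established, so O(¬u).
From O(¬u) and premise 6, O(¬u → a), we obtain O(a).
Premise 11 is O(¬k → ¬a); contrapositively O(a → k). Since O(a) holds, K gives O(k).
Premise 2, O(d → ¬k), contraposes to O(k → ¬d); with O(k) we get O(¬d).
Premise 5 is O(¬p → d); contrapositively O(¬d → p). Since O(¬d) holds, K gives O(p).
Premises 3, 4, 8 do not contribute to this derivation.
So O(p) holds, i.e. F(¬p). The claim follows.

Yes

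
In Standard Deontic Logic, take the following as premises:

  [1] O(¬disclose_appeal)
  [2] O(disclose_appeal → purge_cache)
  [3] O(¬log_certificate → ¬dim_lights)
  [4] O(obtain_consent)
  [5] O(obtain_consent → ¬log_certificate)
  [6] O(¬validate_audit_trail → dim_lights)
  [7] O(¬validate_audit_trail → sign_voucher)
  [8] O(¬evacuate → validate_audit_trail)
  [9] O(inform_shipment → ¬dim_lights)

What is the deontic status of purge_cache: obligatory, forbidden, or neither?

Premise 2 is O(disclose_appeal → purge_cache), but O(disclose_appeal) is not derivable from the premises, so it does not yield O(purge_cache).
No premise or chain of K-axiom applications forces O(purge_cache), and none forces O(¬purge_cache). So purge_cache is neither obligatory nor forbidden under these norms.

Neither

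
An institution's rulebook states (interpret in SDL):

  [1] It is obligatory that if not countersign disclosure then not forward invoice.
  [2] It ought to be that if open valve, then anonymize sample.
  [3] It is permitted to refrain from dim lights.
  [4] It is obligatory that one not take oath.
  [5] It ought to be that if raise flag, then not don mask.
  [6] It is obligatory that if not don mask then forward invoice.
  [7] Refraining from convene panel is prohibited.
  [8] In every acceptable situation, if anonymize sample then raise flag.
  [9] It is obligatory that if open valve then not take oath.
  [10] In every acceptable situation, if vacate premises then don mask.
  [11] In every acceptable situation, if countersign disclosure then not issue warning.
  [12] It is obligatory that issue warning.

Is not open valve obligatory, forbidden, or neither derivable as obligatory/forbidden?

Premise 12 gives O(issue_warning).
The contrapositive of premise 11 (O(countersign_disclosure → ¬issue_warning)) is O(issue_warning → ¬countersign_disclosure), and O(issue_warning) is already established, so O(¬countersign_disclosure).
Premise 1 is O(¬countersign_disclosure → ¬forward_invoice); since O(¬countersign_disclosure), deontic closure gives O(¬forward_invoice).
Premise 6, O(¬don_mask → forward_invoice), contraposes to O(¬forward_invoice → don_mask); with O(¬forward_invoice) we get O(don_mask).
Premise 5 is O(raise_flag → ¬don_mask); contrapositively O(don_mask → ¬raise_flag). Since O(don_mask) holds, K gives O(¬raise_flag).
The contrapositive of premise 8 (O(anonymize_sample → raise_flag)) is O(¬raise_flag → ¬anonymize_sample), and O(¬raise_flag) is already established, so O(¬anonymize_sample).
Premise 2 is O(open_valve → anonymize_sample); contrapositively O(¬anonymize_sample → ¬open_valve). Since O(¬anonymize_sample) holds, K gives O(¬open_valve).
Premises 3, 4, 7, 9, 10 do not contribute to this derivation.
Hence ¬open_valve is obligatory.

Obligatory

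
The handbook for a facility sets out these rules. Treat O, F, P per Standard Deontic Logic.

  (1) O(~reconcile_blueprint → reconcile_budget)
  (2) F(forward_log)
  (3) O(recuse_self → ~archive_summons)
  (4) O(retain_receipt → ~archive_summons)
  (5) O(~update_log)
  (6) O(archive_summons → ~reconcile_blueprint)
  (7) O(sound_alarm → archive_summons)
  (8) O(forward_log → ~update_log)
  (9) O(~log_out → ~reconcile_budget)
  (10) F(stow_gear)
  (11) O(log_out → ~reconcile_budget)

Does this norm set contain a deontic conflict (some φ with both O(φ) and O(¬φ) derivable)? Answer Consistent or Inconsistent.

Consistent

Premise 8 is O(forward_log → ~update_log); even if O(~update_log) held, inferring O(forward_log) would be affirming the consequent — invalid.
So O(forward_log) is not derivable, and the apparent clash with O(~forward_log) does not arise.
A world satisfying every obligation exists (e.g. archive_summons=false, forward_log=false, log_out=false, reconcile_blueprint=true, reconcile_budget=false, recuse_self=false, retain_receipt=false, sound_alarm=false, stow_gear=false, update_log=false); no atom is both obligatory and forbidden, so the set is consistent.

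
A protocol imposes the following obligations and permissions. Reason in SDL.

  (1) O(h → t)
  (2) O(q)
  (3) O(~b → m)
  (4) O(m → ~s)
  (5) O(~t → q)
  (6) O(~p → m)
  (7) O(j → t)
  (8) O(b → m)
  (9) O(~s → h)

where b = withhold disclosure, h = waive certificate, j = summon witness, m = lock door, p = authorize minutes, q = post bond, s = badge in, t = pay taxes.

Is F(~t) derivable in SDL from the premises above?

By case analysis on b: premise 8 gives O(b → m) and premise 3 gives O(~b → m), so O(m) either way.
With premise 4, O(m → ~s), the K-axiom yields O(~s).
Applying K to premise 9 (O(~s → h)) and O(~s) yields O(h).
Premise 1 is O(h → t); since O(h), deontic closure gives O(t).
Premises 2, 5, 6, 7 do not contribute to this derivation.
So O(t) holds, i.e. F(~t). The claim follows.

Yes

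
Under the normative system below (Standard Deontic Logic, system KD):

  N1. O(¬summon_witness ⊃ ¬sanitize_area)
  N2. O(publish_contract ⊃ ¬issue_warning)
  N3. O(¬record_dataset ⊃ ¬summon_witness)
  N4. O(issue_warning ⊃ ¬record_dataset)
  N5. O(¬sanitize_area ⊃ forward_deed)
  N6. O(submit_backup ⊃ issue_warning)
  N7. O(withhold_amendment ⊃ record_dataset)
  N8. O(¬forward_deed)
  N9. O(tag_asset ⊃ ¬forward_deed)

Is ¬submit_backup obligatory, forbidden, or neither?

Obligatory

Premise 8 states O(¬forward_deed) outright.
Premise 5, O(¬sanitize_area ⊃ forward_deed), contraposes to O(¬forward_deed ⊃ sanitize_area); with O(¬forward_deed) we get O(sanitize_area).
Premise 1, O(¬summon_witness ⊃ ¬sanitize_area), contraposes to O(sanitize_area ⊃ summon_witness); with O(sanitize_area) we get O(summon_witness).
The contrapositive of premise 3 (O(¬record_dataset ⊃ ¬summon_witness)) is O(summon_witness ⊃ record_dataset), and O(summon_witness) is already established, so O(record_dataset).
The contrapositive of premise 4 (O(issue_warning ⊃ ¬record_dataset)) is O(record_dataset ⊃ ¬issue_warning), and O(record_dataset) is already established, so O(¬issue_warning).
Premise 6, O(submit_backup ⊃ issue_warning), contraposes to O(¬issue_warning ⊃ ¬submit_backup); with O(¬issue_warning) we get O(¬submit_backup).
Premises 2, 7, 9 do not contribute to this derivation.
Hence ¬submit_backup is obligatory.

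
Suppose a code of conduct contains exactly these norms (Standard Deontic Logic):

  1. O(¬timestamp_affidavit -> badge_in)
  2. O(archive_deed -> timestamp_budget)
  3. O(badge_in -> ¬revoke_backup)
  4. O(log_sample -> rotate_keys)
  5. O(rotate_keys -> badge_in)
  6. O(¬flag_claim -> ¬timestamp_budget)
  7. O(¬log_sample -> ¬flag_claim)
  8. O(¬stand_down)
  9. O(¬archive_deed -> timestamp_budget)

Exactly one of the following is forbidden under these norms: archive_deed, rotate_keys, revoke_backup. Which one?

By case analysis on archive_deed: premise 2 gives O(archive_deed -> timestamp_budget) and premise 9 gives O(¬archive_deed -> timestamp_budget), so O(timestamp_budget) either way.
The contrapositive of premise 6 (O(¬flag_claim -> ¬timestamp_budget)) is O(timestamp_budget -> flag_claim), and O(timestamp_budget) is already established, so O(flag_claim).
The contrapositive of premise 7 (O(¬log_sample -> ¬flag_claim)) is O(flag_claim -> log_sample), and O(flag_claim) is already established, so O(log_sample).
From O(log_sample) and premise 4, O(log_sample -> rotate_keys), we obtain O(rotate_keys).
With premise 5, O(rotate_keys -> badge_in), the K-axiom yields O(badge_in).
With premise 3, O(badge_in -> ¬revoke_backup), the K-axiom yields O(¬revoke_backup).
So O(¬revoke_backup) holds, i.e. revoke_backup is forbidden. None of the other listed options is forbidden under the premises.

revoke_backup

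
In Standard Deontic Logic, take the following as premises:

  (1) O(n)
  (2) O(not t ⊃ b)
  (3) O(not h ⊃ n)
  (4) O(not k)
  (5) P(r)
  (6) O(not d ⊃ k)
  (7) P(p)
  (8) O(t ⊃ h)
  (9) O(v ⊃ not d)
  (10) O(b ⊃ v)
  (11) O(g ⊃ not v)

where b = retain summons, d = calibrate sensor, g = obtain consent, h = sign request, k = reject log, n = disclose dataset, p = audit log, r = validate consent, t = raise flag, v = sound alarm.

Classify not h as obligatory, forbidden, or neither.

Forbidden

Premise 4 states O(not k) outright.
Premise 6 is O(not d ⊃ k); contrapositively O(not k ⊃ d). Since O(not k) holds, K gives O(d).
Premise 9 is O(v ⊃ not d); contrapositively O(d ⊃ not v). Since O(d) holds, K gives O(not v).
Premise 10, O(b ⊃ v), contraposes to O(not v ⊃ not b); with O(not v) we get O(not b).
Premise 2, O(not t ⊃ b), contraposes to O(not b ⊃ t); with O(not b) we get O(t).
From O(t) and premise 8, O(t ⊃ h), we obtain O(h).
Premises 1, 3, 5, 7, 11 do not contribute to this derivation.
Thus O(h), which is F(not h): not h is forbidden.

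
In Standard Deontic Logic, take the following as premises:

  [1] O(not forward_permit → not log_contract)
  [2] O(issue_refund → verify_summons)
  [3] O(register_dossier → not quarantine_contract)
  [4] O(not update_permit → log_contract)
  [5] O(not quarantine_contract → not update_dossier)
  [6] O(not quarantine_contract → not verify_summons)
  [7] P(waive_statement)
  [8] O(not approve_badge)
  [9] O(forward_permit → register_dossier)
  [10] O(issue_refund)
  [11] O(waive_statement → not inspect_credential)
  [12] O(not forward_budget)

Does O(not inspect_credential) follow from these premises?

Premise 11 is O(waive_statement → not inspect_credential), but O(waive_statement) is not derivable from the premises (the permission P(waive_statement) asserts only not O(not waive_statement), not O(waive_statement)), so it does not yield O(not inspect_credential).
No other premise forces O(not inspect_credential). An ideal world satisfying every premise can still have not inspect_credential false, so O(not inspect_credential) is not derivable.

No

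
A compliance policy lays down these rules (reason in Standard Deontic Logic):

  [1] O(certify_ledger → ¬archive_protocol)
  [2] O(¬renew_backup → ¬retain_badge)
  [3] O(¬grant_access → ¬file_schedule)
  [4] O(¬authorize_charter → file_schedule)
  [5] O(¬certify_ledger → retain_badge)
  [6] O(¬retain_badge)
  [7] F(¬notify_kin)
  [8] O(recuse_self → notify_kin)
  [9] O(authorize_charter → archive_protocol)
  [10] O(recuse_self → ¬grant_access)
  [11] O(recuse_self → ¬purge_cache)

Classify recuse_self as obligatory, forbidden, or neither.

Forbidden

Premise 6 states O(¬retain_badge) outright.
Premise 5 is O(¬certify_ledger → retain_badge); contrapositively O(¬retain_badge → certify_ledger). Since O(¬retain_badge) holds, K gives O(certify_ledger).
With premise 1, O(certify_ledger → ¬archive_protocol), the K-axiom yields O(¬archive_protocol).
Premise 9, O(authorize_charter → archive_protocol), contraposes to O(¬archive_protocol → ¬authorize_charter); with O(¬archive_protocol) we get O(¬authorize_charter).
Premise 4 is O(¬authorize_charter → file_schedule); since O(¬authorize_charter), deontic closure gives O(file_schedule).
The contrapositive of premise 3 (O(¬grant_access → ¬file_schedule)) is O(file_schedule → grant_access), and O(file_schedule) is already established, so O(grant_access).
The contrapositive of premise 10 (O(recuse_self → ¬grant_access)) is O(grant_access → ¬recuse_self), and O(grant_access) is already established, so O(¬recuse_self).
Premises 2, 7, 8, 11 do not contribute to this derivation.
Thus O(¬recuse_self), which is F(recuse_self): recuse_self is forbidden.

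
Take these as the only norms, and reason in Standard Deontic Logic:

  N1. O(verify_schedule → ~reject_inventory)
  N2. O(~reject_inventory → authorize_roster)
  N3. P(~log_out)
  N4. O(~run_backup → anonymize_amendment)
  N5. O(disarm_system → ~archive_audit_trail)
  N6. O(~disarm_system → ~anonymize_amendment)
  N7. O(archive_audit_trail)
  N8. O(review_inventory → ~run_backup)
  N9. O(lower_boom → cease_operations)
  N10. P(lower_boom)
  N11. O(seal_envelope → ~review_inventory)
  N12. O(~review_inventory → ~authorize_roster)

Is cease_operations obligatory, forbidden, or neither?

Premise 9 is O(lower_boom → cease_operations), but O(lower_boom) is not derivable from the premises (the permission P(lower_boom) asserts only ~O(~lower_boom), not O(lower_boom)), so it does not yield O(cease_operations).
No premise or chain of K-axiom applications forces O(cease_operations), and none forces O(~cease_operations). So cease_operations is neither obligatory nor forbidden under these norms.

Neither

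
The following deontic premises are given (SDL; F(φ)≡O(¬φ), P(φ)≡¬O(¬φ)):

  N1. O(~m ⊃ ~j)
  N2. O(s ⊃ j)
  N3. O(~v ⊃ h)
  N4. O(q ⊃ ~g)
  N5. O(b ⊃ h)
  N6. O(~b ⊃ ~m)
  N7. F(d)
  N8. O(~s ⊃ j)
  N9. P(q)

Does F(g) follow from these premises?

No

Premise 4 is O(q ⊃ ~g), but O(q) is not derivable from the premises (the permission P(q) asserts only ~O(~q), not O(q)), so it does not yield O(~g).
No other premise forces O(~g). An ideal world satisfying every premise can still have g true, so F(g) is not derivable.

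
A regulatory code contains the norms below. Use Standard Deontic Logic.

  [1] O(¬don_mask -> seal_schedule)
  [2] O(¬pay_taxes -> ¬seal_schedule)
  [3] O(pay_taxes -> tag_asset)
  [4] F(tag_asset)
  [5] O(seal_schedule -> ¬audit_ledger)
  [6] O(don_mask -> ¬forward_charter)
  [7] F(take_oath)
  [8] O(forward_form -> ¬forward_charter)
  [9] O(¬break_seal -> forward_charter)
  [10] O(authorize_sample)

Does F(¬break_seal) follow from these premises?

Yes

Premise 4, F(tag_asset), is equivalent to O(¬tag_asset).
The contrapositive of premise 3 (O(pay_taxes -> tag_asset)) is O(¬tag_asset -> ¬pay_taxes), and O(¬tag_asset) is already established, so O(¬pay_taxes).
With premise 2, O(¬pay_taxes -> ¬seal_schedule), the K-axiom yields O(¬seal_schedule).
Premise 1, O(¬don_mask -> seal_schedule), contraposes to O(¬seal_schedule -> don_mask); with O(¬seal_schedule) we get O(don_mask).
Applying K to premise 6 (O(don_mask -> ¬forward_charter)) and O(don_mask) yields O(¬forward_charter).
Premise 9, O(¬break_seal -> forward_charter), contraposes to O(¬forward_charter -> break_seal); with O(¬forward_charter) we get O(break_seal).
Premises 5, 7, 8, 10 do not contribute to this derivation.
So O(break_seal) holds, i.e. F(¬break_seal). The claim follows.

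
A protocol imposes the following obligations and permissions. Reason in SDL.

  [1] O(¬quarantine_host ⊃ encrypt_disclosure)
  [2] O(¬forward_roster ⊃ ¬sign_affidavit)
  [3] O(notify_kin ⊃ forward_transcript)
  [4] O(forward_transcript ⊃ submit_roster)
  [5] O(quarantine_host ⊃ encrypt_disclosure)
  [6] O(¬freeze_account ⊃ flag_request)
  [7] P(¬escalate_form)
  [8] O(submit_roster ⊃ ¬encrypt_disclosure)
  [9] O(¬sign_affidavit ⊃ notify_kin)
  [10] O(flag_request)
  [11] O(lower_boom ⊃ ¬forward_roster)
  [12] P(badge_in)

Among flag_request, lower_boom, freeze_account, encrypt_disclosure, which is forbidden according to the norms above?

lower_boom

Premises 1 and 5 cover both cases: O(¬quarantine_host ⊃ encrypt_disclosure) and O(quarantine_host ⊃ encrypt_disclosure). Since ¬quarantine_host ∨ quarantine_host is a tautology, O(encrypt_disclosure) follows.
The contrapositive of premise 8 (O(submit_roster ⊃ ¬encrypt_disclosure)) is O(encrypt_disclosure ⊃ ¬submit_roster), and O(encrypt_disclosure) is already established, so O(¬submit_roster).
Premise 4, O(forward_transcript ⊃ submit_roster), contraposes to O(¬submit_roster ⊃ ¬forward_transcript); with O(¬submit_roster) we get O(¬forward_transcript).
Premise 3 is O(notify_kin ⊃ forward_transcript); contrapositively O(¬forward_transcript ⊃ ¬notify_kin). Since O(¬forward_transcript) holds, K gives O(¬notify_kin).
Premise 9, O(¬sign_affidavit ⊃ notify_kin), contraposes to O(¬notify_kin ⊃ sign_affidavit); with O(¬notify_kin) we get O(sign_affidavit).
Premise 2 is O(¬forward_roster ⊃ ¬sign_affidavit); contrapositively O(sign_affidavit ⊃ forward_roster). Since O(sign_affidavit) holds, K gives O(forward_roster).
Premise 11, O(lower_boom ⊃ ¬forward_roster), contraposes to O(forward_roster ⊃ ¬lower_boom); with O(forward_roster) we get O(¬lower_boom).
So O(¬lower_boom) holds, i.e. lower_boom is forbidden. None of the other listed options is forbidden under the premises.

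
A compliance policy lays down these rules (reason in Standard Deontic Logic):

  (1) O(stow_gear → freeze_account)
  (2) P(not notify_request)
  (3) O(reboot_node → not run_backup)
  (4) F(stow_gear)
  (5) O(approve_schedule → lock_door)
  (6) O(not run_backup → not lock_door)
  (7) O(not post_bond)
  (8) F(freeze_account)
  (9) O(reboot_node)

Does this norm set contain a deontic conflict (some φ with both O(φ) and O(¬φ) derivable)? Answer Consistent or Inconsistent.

Premise 1 is O(stow_gear → freeze_account), but O(stow_gear) is not derivable from the premises, so it does not yield O(freeze_account).
So O(freeze_account) is not derivable, and the apparent clash with O(not freeze_account) does not arise.
A world satisfying every obligation exists (e.g. approve_schedule=false, freeze_account=false, lock_door=false, notify_request=false, post_bond=false, reboot_node=true, run_backup=false, stow_gear=false); no atom is both obligatory and forbidden, so the set is consistent.

Consistent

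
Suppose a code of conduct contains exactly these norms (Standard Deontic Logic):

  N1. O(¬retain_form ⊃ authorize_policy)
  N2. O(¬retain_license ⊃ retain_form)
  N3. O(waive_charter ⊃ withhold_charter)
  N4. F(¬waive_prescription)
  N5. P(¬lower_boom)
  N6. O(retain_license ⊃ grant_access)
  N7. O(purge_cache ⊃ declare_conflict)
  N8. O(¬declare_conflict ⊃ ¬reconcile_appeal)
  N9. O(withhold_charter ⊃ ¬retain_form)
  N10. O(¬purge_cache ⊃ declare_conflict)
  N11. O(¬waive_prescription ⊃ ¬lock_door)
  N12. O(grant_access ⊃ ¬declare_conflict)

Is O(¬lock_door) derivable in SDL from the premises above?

No

Premise 11 is O(¬waive_prescription ⊃ ¬lock_door), but O(¬waive_prescription) is not derivable from the premises, so it does not yield O(¬lock_door).
No other premise forces O(¬lock_door). An ideal world satisfying every premise can still have ¬lock_door false, so O(¬lock_door) is not derivable.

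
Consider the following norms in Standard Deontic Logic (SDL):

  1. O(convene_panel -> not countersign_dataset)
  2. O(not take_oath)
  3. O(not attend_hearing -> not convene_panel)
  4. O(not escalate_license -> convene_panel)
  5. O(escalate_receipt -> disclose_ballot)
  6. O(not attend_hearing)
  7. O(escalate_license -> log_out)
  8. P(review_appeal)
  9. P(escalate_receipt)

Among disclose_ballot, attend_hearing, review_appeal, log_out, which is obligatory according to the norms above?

Premise 6 gives O(not attend_hearing).
Applying K to premise 3 (O(not attend_hearing -> not convene_panel)) and O(not attend_hearing) yields O(not convene_panel).
The contrapositive of premise 4 (O(not escalate_license -> convene_panel)) is O(not convene_panel -> escalate_license), and O(not convene_panel) is already established, so O(escalate_license).
From O(escalate_license) and premise 7, O(escalate_license -> log_out), we obtain O(log_out).
So O(log_out) holds — log_out is obligatory. None of the other listed options is made obligatory by any chain of premises.

log_out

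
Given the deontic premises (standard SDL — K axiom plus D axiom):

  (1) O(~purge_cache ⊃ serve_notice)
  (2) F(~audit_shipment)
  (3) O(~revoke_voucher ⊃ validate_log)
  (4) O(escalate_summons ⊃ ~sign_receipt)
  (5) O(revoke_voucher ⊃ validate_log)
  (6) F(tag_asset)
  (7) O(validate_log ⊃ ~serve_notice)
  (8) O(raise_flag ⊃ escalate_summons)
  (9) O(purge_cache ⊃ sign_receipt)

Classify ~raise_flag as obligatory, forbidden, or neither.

Obligatory

By case analysis on ~revoke_voucher: premise 3 gives O(~revoke_voucher ⊃ validate_log) and premise 5 gives O(revoke_voucher ⊃ validate_log), so O(validate_log) either way.
Premise 7 is O(validate_log ⊃ ~serve_notice); since O(validate_log), deontic closure gives O(~serve_notice).
The contrapositive of premise 1 (O(~purge_cache ⊃ serve_notice)) is O(~serve_notice ⊃ purge_cache), and O(~serve_notice) is already established, so O(purge_cache).
Premise 9 is O(purge_cache ⊃ sign_receipt); since O(purge_cache), deontic closure gives O(sign_receipt).
Premise 4, O(escalate_summons ⊃ ~sign_receipt), contraposes to O(sign_receipt ⊃ ~escalate_summons); with O(sign_receipt) we get O(~escalate_summons).
Premise 8, O(raise_flag ⊃ escalate_summons), contraposes to O(~escalate_summons ⊃ ~raise_flag); with O(~escalate_summons) we get O(~raise_flag).
Premises 2, 6 do not contribute to this derivation.
Hence ~raise_flag is obligatory.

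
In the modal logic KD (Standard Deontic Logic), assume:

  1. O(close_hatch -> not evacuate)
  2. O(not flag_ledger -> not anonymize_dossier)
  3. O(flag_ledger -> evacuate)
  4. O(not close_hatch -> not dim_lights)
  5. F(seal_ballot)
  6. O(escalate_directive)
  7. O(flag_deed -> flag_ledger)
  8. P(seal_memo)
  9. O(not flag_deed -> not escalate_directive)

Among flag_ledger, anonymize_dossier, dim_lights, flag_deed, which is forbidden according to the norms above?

Premise 6 states O(escalate_directive) outright.
The contrapositive of premise 9 (O(not flag_deed -> not escalate_directive)) is O(escalate_directive -> flag_deed), and O(escalate_directive) is already established, so O(flag_deed).
Premise 7 is O(flag_deed -> flag_ledger); since O(flag_deed), deontic closure gives O(flag_ledger).
Premise 3 is O(flag_ledger -> evacuate); since O(flag_ledger), deontic closure gives O(evacuate).
Premise 1 is O(close_hatch -> not evacuate); contrapositively O(evacuate -> not close_hatch). Since O(evacuate) holds, K gives O(not close_hatch).
With premise 4, O(not close_hatch -> not dim_lights), the K-axiom yields O(not dim_lights).
So O(not dim_lights) holds, i.e. dim_lights is forbidden. None of the other listed options is forbidden under the premises.

dim_lights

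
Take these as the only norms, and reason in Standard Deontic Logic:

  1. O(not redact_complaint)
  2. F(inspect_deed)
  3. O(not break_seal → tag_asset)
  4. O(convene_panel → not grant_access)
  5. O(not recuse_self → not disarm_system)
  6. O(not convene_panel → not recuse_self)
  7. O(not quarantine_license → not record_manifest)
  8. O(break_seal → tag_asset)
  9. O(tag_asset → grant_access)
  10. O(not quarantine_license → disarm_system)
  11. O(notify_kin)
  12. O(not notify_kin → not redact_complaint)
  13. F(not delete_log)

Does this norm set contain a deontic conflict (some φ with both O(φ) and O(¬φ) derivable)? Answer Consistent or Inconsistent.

Consistent

Premise 12 is O(not notify_kin → not redact_complaint); even if O(not redact_complaint) held, inferring O(not notify_kin) would be affirming the consequent — invalid.
So O(not notify_kin) is not derivable, and the apparent clash with O(notify_kin) does not arise.
A world satisfying every obligation exists (e.g. break_seal=false, convene_panel=false, delete_log=true, disarm_system=false, grant_access=true, inspect_deed=false, notify_kin=true, quarantine_license=true, record_manifest=false, recuse_self=false, redact_complaint=false, tag_asset=true); no atom is both obligatory and forbidden, so the set is consistent.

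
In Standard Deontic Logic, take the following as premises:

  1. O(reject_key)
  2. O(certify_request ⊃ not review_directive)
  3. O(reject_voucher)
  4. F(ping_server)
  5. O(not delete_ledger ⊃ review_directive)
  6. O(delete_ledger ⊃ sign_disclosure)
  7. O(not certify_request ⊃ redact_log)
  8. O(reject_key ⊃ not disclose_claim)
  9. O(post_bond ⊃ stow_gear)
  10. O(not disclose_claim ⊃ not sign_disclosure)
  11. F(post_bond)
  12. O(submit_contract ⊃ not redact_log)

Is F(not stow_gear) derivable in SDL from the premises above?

No

Premise 9 is O(post_bond ⊃ stow_gear), but O(post_bond) is not derivable from the premises, so it does not yield O(stow_gear).
No other premise forces O(stow_gear). An ideal world satisfying every premise can still have not stow_gear true, so F(not stow_gear) is not derivable.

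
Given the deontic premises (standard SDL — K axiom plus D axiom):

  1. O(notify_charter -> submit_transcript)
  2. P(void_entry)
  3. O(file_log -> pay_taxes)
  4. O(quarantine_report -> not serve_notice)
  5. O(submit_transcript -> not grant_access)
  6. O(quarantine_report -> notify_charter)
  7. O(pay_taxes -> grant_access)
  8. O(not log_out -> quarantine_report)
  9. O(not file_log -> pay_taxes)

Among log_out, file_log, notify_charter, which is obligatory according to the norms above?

log_out

Premises 3 and 9 are O(file_log -> pay_taxes) and O(not file_log -> pay_taxes); every ideal world satisfies file_log or not file_log, so in either case pay_taxes holds — hence O(pay_taxes).
With premise 7, O(pay_taxes -> grant_access), the K-axiom yields O(grant_access).
The contrapositive of premise 5 (O(submit_transcript -> not grant_access)) is O(grant_access -> not submit_transcript), and O(grant_access) is already established, so O(not submit_transcript).
The contrapositive of premise 1 (O(notify_charter -> submit_transcript)) is O(not submit_transcript -> not notify_charter), and O(not submit_transcript) is already established, so O(not notify_charter).
Premise 6 is O(quarantine_report -> notify_charter); contrapositively O(not notify_charter -> not quarantine_report). Since O(not notify_charter) holds, K gives O(not quarantine_report).
Premise 8, O(not log_out -> quarantine_report), contraposes to O(not quarantine_report -> log_out); with O(not quarantine_report) we get O(log_out).
So O(log_out) holds — log_out is obligatory. None of the other listed options is made obligatory by any chain of premises.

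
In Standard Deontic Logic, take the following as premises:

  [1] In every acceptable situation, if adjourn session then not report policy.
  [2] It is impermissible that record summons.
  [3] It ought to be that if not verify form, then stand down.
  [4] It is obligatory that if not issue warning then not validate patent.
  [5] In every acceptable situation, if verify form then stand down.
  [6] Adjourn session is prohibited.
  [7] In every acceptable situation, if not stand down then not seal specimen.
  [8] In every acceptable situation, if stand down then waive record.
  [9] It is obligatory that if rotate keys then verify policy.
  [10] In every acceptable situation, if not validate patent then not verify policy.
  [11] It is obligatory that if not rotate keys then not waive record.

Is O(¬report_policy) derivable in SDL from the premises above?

Premise 1 is O(adjourn_session → ¬report_policy), but O(adjourn_session) is not derivable from the premises, so it does not yield O(¬report_policy).
No other premise forces O(¬report_policy). An ideal world satisfying every premise can still have ¬report_policy false, so O(¬report_policy) is not derivable.

No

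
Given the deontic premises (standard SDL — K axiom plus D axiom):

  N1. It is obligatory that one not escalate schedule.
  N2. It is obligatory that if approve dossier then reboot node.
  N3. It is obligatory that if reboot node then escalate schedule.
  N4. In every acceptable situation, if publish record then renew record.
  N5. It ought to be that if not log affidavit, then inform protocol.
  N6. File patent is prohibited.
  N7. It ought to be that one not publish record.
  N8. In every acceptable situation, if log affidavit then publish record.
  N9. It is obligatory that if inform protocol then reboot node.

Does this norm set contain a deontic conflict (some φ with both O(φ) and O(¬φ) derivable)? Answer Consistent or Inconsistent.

Premise 7 gives O(¬publish_record).
The contrapositive of premise 8 (O(log_affidavit → publish_record)) is O(¬publish_record → ¬log_affidavit), and O(¬publish_record) is already established, so O(¬log_affidavit).
Premise 5 is O(¬log_affidavit → inform_protocol); since O(¬log_affidavit), deontic closure gives O(inform_protocol).
Premise 9 is O(inform_protocol → reboot_node); since O(inform_protocol), deontic closure gives O(reboot_node).
With premise 3, O(reboot_node → escalate_schedule), the K-axiom yields O(escalate_schedule).
But premise 1 directly asserts O(¬escalate_schedule).
We now have both O(escalate_schedule) and O(¬escalate_schedule) — escalate_schedule is simultaneously obligatory and forbidden, violating the D-axiom.

Inconsistent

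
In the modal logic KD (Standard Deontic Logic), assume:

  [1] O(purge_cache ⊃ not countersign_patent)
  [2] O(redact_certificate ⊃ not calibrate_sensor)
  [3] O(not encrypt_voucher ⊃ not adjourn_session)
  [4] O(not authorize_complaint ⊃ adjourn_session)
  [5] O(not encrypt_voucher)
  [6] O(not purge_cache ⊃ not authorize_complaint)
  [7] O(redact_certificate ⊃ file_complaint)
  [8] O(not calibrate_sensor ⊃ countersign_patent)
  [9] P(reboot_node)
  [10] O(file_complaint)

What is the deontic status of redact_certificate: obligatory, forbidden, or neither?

Forbidden

Premise 5 states O(not encrypt_voucher) outright.
From O(not encrypt_voucher) and premise 3, O(not encrypt_voucher ⊃ not adjourn_session), we obtain O(not adjourn_session).
Premise 4, O(not authorize_complaint ⊃ adjourn_session), contraposes to O(not adjourn_session ⊃ authorize_complaint); with O(not adjourn_session) we get O(authorize_complaint).
Premise 6 is O(not purge_cache ⊃ not authorize_complaint); contrapositively O(authorize_complaint ⊃ purge_cache). Since O(authorize_complaint) holds, K gives O(purge_cache).
With premise 1, O(purge_cache ⊃ not countersign_patent), the K-axiom yields O(not countersign_patent).
Premise 8, O(not calibrate_sensor ⊃ countersign_patent), contraposes to O(not countersign_patent ⊃ calibrate_sensor); with O(not countersign_patent) we get O(calibrate_sensor).
Premise 2 is O(redact_certificate ⊃ not calibrate_sensor); contrapositively O(calibrate_sensor ⊃ not redact_certificate). Since O(calibrate_sensor) holds, K gives O(not redact_certificate).
Premises 7, 9, 10 do not contribute to this derivation.
Thus O(not redact_certificate), which is F(redact_certificate): redact_certificate is forbidden.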